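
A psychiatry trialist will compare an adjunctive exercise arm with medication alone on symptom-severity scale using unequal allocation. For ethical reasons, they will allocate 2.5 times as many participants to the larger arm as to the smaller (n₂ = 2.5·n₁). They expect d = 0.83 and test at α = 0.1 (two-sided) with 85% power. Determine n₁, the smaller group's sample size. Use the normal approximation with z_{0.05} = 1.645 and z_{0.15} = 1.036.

n₁ = 15

With allocation ratio k = n₂/n₁ = 2.5, Var(x̄₁−x̄₂) = σ²(1/n₁ + 1/(k·n₁)) = σ²·(k+1)/(k·n₁).
So n₁ = (1 + 1/k)·((z_{α/2} + z_β)/d)² = 1.400 × (2.681/0.83)².
n₁ = 1.400 × 10.43 = 14.6.
Round up: n₁ = 15, giving n₂ = ⌈2.5 × 15⌉ = ⌈37.5⌉ = 38.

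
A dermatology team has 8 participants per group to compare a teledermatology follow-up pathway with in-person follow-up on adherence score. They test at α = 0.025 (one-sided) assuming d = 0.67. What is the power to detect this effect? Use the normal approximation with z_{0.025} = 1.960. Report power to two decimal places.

power ≈ 0.27

For two equal groups, power = Φ(d·√(n/2) − z_{α}).
d·√(n/2) = 0.67 × √(8/2) = 0.67 × 2.000 = 1.340.
z_β = 1.340 − 1.960 = -0.620.
Power = Φ(-0.620) = 0.268.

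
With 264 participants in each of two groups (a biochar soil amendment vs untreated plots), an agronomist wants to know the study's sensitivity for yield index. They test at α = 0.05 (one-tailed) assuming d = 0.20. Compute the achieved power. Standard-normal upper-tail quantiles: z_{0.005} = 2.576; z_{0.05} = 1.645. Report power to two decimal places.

power ≈ 0.74

For two equal groups, power = Φ(d·√(n/2) − z_{α}).
d·√(n/2) = 0.20 × √(264/2) = 0.20 × 11.489 = 2.298.
z_β = 2.298 − 1.645 = 0.653.
Power = Φ(0.653) = 0.743.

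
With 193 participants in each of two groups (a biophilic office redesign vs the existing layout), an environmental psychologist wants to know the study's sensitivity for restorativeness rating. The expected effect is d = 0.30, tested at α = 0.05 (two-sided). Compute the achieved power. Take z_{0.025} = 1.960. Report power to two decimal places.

For two equal groups, power = Φ(d·√(n/2) − z_{α/2}).
d·√(n/2) = 0.30 × √(193/2) = 0.30 × 9.823 = 2.947.
z_β = 2.947 − 1.960 = 0.987.
Power = Φ(0.987) = 0.838.

power ≈ 0.84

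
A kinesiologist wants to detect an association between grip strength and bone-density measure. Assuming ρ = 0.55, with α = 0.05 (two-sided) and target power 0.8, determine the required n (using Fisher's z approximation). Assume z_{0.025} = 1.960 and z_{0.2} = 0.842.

Fisher's z: C = ½·ln((1+r)/(1−r)) = ½·ln(3.4444) = 0.6184.
n = ((z_{α/2} + z_β)/C)² + 3.
(1.960 + 0.842) / 0.6184 = 2.802 / 0.6184 = 4.531.
n = 4.531² + 3 = 20.53 + 3 = 23.5.
Round up.

n = 24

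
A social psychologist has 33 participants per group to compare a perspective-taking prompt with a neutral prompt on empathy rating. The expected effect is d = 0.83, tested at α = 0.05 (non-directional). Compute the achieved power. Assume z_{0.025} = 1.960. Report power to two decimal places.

power ≈ 0.92

For two equal groups, power = Φ(d·√(n/2) − z_{α/2}).
d·√(n/2) = 0.83 × √(33/2) = 0.83 × 4.062 = 3.371.
z_β = 3.371 − 1.960 = 1.411.
Power = Φ(1.411) = 0.921.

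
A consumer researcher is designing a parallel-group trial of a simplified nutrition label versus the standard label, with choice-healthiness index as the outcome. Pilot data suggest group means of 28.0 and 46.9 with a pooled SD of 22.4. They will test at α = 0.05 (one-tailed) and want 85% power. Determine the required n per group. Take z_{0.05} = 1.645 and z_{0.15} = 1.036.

Cohen's d = |M₁ − M₂| / SD_pooled = |28.0 − 46.9| / 22.4 = 18.9 / 22.4 = 0.844.
For two independent groups with equal n: n = 2·((z_{α} + z_β) / d)².
z_{α} + z_β = 1.645 + 1.036 = 2.681.
n = 2 × (2.681 / 0.844)² = 2 × 3.177² = 2 × 10.09 = 20.2.
Round up to the next whole participant.

n = 21 per group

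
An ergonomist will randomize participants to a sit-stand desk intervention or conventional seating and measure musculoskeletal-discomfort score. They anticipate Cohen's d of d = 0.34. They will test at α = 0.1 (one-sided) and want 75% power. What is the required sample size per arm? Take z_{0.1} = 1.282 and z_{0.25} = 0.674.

n = 67 per group

For two independent groups with equal n: n = 2·((z_{α} + z_β) / d)².
z_{α} + z_β = 1.282 + 0.674 = 1.956.
n = 2 × (1.956 / 0.34)² = 2 × 5.753² = 2 × 33.10 = 66.2.
Round up to the next whole participant.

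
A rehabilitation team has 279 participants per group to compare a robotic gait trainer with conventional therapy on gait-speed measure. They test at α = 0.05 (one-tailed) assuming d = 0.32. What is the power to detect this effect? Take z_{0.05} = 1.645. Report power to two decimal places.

For two equal groups, power = Φ(d·√(n/2) − z_{α}).
d·√(n/2) = 0.32 × √(279/2) = 0.32 × 11.811 = 3.780.
z_β = 3.780 − 1.645 = 2.135.
Power = Φ(2.135) = 0.984.

power ≈ 0.98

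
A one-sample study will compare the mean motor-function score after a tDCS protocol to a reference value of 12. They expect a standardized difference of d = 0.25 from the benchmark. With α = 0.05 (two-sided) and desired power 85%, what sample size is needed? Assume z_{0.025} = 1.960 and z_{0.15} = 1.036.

For a one-sample test: n = ((z_{α/2} + z_β) / d)².
z_{α/2} + z_β = 1.960 + 1.036 = 2.996.
n = (2.996 / 0.25)² = 11.984² = 143.62.
Round up.

n = 144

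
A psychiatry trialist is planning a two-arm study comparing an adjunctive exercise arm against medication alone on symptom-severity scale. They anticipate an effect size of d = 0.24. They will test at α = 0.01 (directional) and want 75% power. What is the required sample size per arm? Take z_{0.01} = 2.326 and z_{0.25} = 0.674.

n = 313 per group

For two independent groups with equal n: n = 2·((z_{α} + z_β) / d)².
z_{α} + z_β = 2.326 + 0.674 = 3.000.
n = 2 × (3.000 / 0.24)² = 2 × 12.500² = 2 × 156.25 = 312.5.
Round up to the next whole participant.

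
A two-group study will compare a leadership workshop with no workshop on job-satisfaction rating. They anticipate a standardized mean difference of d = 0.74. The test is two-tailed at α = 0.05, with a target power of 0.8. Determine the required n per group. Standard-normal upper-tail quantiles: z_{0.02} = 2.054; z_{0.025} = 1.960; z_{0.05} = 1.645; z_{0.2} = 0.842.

n = 29 per group

For two independent groups with equal n: n = 2·((z_{α/2} + z_β) / d)².
z_{α/2} + z_β = 1.960 + 0.842 = 2.802.
n = 2 × (2.802 / 0.74)² = 2 × 3.786² = 2 × 14.34 = 28.7.
Round up to the next whole participant.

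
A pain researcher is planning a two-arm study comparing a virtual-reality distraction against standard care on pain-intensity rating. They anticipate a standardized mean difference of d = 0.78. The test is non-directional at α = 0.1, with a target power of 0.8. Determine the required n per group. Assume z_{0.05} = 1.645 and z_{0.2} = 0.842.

For two independent groups with equal n: n = 2·((z_{α/2} + z_β) / d)².
z_{α/2} + z_β = 1.645 + 0.842 = 2.487.
n = 2 × (2.487 / 0.78)² = 2 × 3.188² = 2 × 10.17 = 20.3.
Round up to the next whole participant.

n = 21 per group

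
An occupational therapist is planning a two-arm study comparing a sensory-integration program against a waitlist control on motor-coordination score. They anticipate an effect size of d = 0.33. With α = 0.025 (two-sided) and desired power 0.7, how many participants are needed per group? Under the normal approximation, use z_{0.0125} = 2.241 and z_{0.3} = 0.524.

n = 141 per group

For two independent groups with equal n: n = 2·((z_{α/2} + z_β) / d)².
z_{α/2} + z_β = 2.241 + 0.524 = 2.765.
n = 2 × (2.765 / 0.33)² = 2 × 8.379² = 2 × 70.20 = 140.4.
Round up to the next whole participant.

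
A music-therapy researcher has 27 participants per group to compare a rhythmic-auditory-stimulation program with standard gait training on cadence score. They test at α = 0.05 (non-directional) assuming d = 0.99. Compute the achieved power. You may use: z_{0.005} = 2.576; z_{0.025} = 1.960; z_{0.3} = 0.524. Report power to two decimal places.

power ≈ 0.95

For two equal groups, power = Φ(d·√(n/2) − z_{α/2}).
d·√(n/2) = 0.99 × √(27/2) = 0.99 × 3.674 = 3.637.
z_β = 3.637 − 1.960 = 1.677.
Power = Φ(1.677) = 0.953.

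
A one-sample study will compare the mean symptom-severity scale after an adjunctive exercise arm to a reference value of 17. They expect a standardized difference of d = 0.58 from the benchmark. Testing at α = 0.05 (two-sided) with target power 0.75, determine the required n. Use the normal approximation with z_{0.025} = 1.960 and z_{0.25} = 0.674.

For a one-sample test: n = ((z_{α/2} + z_β) / d)².
z_{α/2} + z_β = 1.960 + 0.674 = 2.634.
n = (2.634 / 0.58)² = 4.541² = 20.62.
Round up.

n = 21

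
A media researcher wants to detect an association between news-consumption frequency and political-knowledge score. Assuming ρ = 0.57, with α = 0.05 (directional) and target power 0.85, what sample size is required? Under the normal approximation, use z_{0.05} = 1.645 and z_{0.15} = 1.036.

Fisher's z: C = ½·ln((1+r)/(1−r)) = ½·ln(3.6512) = 0.6475.
n = ((z_{α} + z_β)/C)² + 3.
(1.645 + 1.036) / 0.6475 = 2.681 / 0.6475 = 4.141.
n = 4.141² + 3 = 17.14 + 3 = 20.1.
Round up.

n = 21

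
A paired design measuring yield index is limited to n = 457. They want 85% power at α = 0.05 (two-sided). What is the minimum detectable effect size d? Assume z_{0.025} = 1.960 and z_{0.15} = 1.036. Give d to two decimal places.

For a single sample (or paired design) of n = 457: d_min = (z_{α/2} + z_β)/√n.
z-sum = 1.960 + 1.036 = 2.996.
d_min = 2.996 / √457 = 2.996 / 21.378 = 0.140.

d_min ≈ 0.14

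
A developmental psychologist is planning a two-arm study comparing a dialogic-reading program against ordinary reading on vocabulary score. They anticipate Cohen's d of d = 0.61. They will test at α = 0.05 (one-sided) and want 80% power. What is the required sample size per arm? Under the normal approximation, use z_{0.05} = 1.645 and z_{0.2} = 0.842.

n = 34 per group

For two independent groups with equal n: n = 2·((z_{α} + z_β) / d)².
z_{α} + z_β = 1.645 + 0.842 = 2.487.
n = 2 × (2.487 / 0.61)² = 2 × 4.077² = 2 × 16.62 = 33.2.
Round up to the next whole participant.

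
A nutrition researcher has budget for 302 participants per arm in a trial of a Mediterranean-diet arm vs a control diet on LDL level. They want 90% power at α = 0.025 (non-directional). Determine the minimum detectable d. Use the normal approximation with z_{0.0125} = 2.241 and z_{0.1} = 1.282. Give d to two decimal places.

d_min ≈ 0.29

For two independent groups of n = 302 each: d_min = (z_{α/2} + z_β)·√(2/n).
z-sum = 2.241 + 1.282 = 3.523.
d_min = 3.523 × √(2/302) = 3.523 × 0.0814 = 0.287.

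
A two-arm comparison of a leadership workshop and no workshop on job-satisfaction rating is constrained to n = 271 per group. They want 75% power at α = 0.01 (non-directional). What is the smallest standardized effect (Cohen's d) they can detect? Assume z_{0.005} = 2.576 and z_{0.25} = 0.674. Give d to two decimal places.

For two independent groups of n = 271 each: d_min = (z_{α/2} + z_β)·√(2/n).
z-sum = 2.576 + 0.674 = 3.250.
d_min = 3.250 × √(2/271) = 3.250 × 0.0859 = 0.279.

d_min ≈ 0.28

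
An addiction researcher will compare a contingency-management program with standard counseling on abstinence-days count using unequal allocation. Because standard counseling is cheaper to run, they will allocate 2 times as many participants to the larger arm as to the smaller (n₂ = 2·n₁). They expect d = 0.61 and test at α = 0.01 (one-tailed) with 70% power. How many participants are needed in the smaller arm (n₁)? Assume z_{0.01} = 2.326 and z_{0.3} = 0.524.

With allocation ratio k = n₂/n₁ = 2, Var(x̄₁−x̄₂) = σ²(1/n₁ + 1/(k·n₁)) = σ²·(k+1)/(k·n₁).
So n₁ = (1 + 1/k)·((z_{α} + z_β)/d)² = 1.500 × (2.850/0.61)².
n₁ = 1.500 × 21.83 = 32.7.
Round up: n₁ = 33, giving n₂ = 2 × 33 = 66.

n₁ = 33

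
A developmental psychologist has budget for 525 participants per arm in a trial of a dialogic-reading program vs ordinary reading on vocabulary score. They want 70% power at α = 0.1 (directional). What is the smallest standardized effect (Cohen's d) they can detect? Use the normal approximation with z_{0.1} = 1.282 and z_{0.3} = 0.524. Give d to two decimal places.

d_min ≈ 0.11

For two independent groups of n = 525 each: d_min = (z_{α} + z_β)·√(2/n).
z-sum = 1.282 + 0.524 = 1.806.
d_min = 1.806 × √(2/525) = 1.806 × 0.0617 = 0.111.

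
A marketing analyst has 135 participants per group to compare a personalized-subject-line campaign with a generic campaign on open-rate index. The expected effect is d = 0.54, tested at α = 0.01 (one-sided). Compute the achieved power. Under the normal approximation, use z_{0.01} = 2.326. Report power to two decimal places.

power ≈ 0.98

For two equal groups, power = Φ(d·√(n/2) − z_{α}).
d·√(n/2) = 0.54 × √(135/2) = 0.54 × 8.216 = 4.437.
z_β = 4.437 − 2.326 = 2.111.
Power = Φ(2.111) = 0.983.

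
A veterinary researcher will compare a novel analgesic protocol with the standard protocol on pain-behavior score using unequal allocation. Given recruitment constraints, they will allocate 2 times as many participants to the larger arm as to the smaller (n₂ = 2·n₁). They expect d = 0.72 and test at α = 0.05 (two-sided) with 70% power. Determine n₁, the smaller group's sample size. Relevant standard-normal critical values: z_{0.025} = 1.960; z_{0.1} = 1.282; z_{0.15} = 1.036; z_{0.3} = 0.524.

With allocation ratio k = n₂/n₁ = 2, Var(x̄₁−x̄₂) = σ²(1/n₁ + 1/(k·n₁)) = σ²·(k+1)/(k·n₁).
So n₁ = (1 + 1/k)·((z_{α/2} + z_β)/d)² = 1.500 × (2.484/0.72)².
n₁ = 1.500 × 11.90 = 17.9.
Round up: n₁ = 18, giving n₂ = 2 × 18 = 36.

n₁ = 18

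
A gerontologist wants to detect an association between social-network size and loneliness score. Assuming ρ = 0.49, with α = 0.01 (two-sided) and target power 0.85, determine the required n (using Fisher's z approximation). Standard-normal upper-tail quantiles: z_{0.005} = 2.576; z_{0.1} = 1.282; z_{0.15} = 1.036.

n = 49

Fisher's z: C = ½·ln((1+r)/(1−r)) = ½·ln(2.9216) = 0.5361.
n = ((z_{α/2} + z_β)/C)² + 3.
(2.576 + 1.036) / 0.5361 = 3.612 / 0.5361 = 6.738.
n = 6.738² + 3 = 45.39 + 3 = 48.4.
Round up.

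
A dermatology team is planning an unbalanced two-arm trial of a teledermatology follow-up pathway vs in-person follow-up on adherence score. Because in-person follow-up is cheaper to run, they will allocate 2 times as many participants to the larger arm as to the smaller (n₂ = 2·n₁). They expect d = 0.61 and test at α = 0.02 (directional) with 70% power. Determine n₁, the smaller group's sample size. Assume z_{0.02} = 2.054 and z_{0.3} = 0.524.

With allocation ratio k = n₂/n₁ = 2, Var(x̄₁−x̄₂) = σ²(1/n₁ + 1/(k·n₁)) = σ²·(k+1)/(k·n₁).
So n₁ = (1 + 1/k)·((z_{α} + z_β)/d)² = 1.500 × (2.578/0.61)².
n₁ = 1.500 × 17.86 = 26.8.
Round up: n₁ = 27, giving n₂ = 2 × 27 = 54.

n₁ = 27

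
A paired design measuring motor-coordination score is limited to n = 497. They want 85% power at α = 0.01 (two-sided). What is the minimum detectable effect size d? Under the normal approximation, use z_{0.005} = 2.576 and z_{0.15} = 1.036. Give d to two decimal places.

d_min ≈ 0.16

For a single sample (or paired design) of n = 497: d_min = (z_{α/2} + z_β)/√n.
z-sum = 2.576 + 1.036 = 3.612.
d_min = 3.612 / √497 = 3.612 / 22.293 = 0.162.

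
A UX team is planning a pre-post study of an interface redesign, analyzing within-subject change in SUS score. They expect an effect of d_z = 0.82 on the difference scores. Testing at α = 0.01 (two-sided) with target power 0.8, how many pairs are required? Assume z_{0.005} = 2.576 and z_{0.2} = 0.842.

For a paired (one-sample on differences) test: n = ((z_{α/2} + z_β) / d)².
z_{α/2} + z_β = 2.576 + 0.842 = 3.418.
n = (3.418 / 0.82)² = 4.168² = 17.37.
Round up.

n = 18 pairs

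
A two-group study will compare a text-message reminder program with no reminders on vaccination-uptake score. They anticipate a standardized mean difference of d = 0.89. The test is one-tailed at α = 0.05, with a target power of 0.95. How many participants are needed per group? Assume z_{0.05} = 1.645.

n = 28 per group

For two independent groups with equal n: n = 2·((z_{α} + z_β) / d)².
z_{α} + z_β = 1.645 + 1.645 = 3.290.
n = 2 × (3.290 / 0.89)² = 2 × 3.697² = 2 × 13.67 = 27.3.
Round up to the next whole participant.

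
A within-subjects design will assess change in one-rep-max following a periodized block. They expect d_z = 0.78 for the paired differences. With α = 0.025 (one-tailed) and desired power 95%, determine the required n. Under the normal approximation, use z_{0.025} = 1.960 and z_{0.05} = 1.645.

For a paired (one-sample on differences) test: n = ((z_{α} + z_β) / d)².
z_{α} + z_β = 1.960 + 1.645 = 3.605.
n = (3.605 / 0.78)² = 4.622² = 21.36.
Round up.

n = 22 pairs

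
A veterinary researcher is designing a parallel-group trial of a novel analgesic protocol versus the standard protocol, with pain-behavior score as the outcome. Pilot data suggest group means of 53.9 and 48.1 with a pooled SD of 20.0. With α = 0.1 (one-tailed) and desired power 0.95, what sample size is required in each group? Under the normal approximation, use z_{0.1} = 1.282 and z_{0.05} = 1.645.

n = 204 per group

Cohen's d = |M₁ − M₂| / SD_pooled = |53.9 − 48.1| / 20.0 = 5.8 / 20.0 = 0.290.
For two independent groups with equal n: n = 2·((z_{α} + z_β) / d)².
z_{α} + z_β = 1.282 + 1.645 = 2.927.
n = 2 × (2.927 / 0.290)² = 2 × 10.093² = 2 × 101.87 = 203.7.
Round up to the next whole participant.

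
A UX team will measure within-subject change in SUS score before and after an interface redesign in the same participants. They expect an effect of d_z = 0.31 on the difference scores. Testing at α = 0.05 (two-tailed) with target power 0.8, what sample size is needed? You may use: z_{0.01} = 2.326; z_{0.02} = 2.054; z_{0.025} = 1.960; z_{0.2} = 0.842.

n = 82 pairs

For a paired (one-sample on differences) test: n = ((z_{α/2} + z_β) / d)².
z_{α/2} + z_β = 1.960 + 0.842 = 2.802.
n = (2.802 / 0.31)² = 9.039² = 81.70.
Round up.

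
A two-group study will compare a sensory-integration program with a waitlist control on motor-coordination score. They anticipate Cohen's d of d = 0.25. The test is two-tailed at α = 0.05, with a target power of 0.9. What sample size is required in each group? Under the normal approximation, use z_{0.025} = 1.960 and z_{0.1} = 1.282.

n = 337 per group

For two independent groups with equal n: n = 2·((z_{α/2} + z_β) / d)².
z_{α/2} + z_β = 1.960 + 1.282 = 3.242.
n = 2 × (3.242 / 0.25)² = 2 × 12.968² = 2 × 168.17 = 336.3.
Round up to the next whole participant.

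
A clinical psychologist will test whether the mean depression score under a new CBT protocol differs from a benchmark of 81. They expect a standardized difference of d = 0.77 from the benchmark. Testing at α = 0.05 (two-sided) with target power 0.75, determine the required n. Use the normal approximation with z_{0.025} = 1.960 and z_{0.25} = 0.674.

n = 12

For a one-sample test: n = ((z_{α/2} + z_β) / d)².
z_{α/2} + z_β = 1.960 + 0.674 = 2.634.
n = (2.634 / 0.77)² = 3.421² = 11.70.
Round up.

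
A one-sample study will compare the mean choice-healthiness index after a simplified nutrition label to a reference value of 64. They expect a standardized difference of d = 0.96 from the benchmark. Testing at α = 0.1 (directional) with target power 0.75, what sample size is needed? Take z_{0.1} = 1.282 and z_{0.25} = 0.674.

n = 5

For a one-sample test: n = ((z_{α} + z_β) / d)².
z_{α} + z_β = 1.282 + 0.674 = 1.956.
n = (1.956 / 0.96)² = 2.038² = 4.15.
Round up.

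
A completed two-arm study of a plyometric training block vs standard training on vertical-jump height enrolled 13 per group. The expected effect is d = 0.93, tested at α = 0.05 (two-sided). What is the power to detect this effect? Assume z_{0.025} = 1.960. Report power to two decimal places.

power ≈ 0.66

For two equal groups, power = Φ(d·√(n/2) − z_{α/2}).
d·√(n/2) = 0.93 × √(13/2) = 0.93 × 2.550 = 2.371.
z_β = 2.371 − 1.960 = 0.411.
Power = Φ(0.411) = 0.659.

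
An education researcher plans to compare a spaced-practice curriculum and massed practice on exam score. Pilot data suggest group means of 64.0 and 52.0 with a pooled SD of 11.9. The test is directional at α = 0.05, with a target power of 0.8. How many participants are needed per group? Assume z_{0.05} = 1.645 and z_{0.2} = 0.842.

Cohen's d = |M₁ − M₂| / SD_pooled = |64.0 − 52.0| / 11.9 = 12.0 / 11.9 = 1.008.
For two independent groups with equal n: n = 2·((z_{α} + z_β) / d)².
z_{α} + z_β = 1.645 + 0.842 = 2.487.
n = 2 × (2.487 / 1.008)² = 2 × 2.467² = 2 × 6.09 = 12.2.
Round up to the next whole participant.

n = 13 per group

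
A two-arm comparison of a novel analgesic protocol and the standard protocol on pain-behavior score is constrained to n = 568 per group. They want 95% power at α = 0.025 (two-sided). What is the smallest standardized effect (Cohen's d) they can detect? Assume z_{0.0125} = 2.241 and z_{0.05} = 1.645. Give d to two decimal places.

For two independent groups of n = 568 each: d_min = (z_{α/2} + z_β)·√(2/n).
z-sum = 2.241 + 1.645 = 3.886.
d_min = 3.886 × √(2/568) = 3.886 × 0.0593 = 0.231.

d_min ≈ 0.23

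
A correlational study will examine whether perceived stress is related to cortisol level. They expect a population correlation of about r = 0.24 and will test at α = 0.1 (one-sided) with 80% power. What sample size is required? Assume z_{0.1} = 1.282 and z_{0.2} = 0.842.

n = 79

Fisher's z: C = ½·ln((1+r)/(1−r)) = ½·ln(1.6316) = 0.2448.
n = ((z_{α} + z_β)/C)² + 3.
(1.282 + 0.842) / 0.2448 = 2.124 / 0.2448 = 8.676.
n = 8.676² + 3 = 75.28 + 3 = 78.3.
Round up.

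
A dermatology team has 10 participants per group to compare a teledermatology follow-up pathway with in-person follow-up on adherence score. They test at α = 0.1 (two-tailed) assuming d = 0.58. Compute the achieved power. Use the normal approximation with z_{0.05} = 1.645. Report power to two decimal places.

For two equal groups, power = Φ(d·√(n/2) − z_{α/2}).
d·√(n/2) = 0.58 × √(10/2) = 0.58 × 2.236 = 1.297.
z_β = 1.297 − 1.645 = -0.348.
Power = Φ(-0.348) = 0.364.

power ≈ 0.36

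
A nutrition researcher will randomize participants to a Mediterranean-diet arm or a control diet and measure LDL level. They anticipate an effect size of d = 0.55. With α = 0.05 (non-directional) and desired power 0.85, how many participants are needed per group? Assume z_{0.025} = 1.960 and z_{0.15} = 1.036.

For two independent groups with equal n: n = 2·((z_{α/2} + z_β) / d)².
z_{α/2} + z_β = 1.960 + 1.036 = 2.996.
n = 2 × (2.996 / 0.55)² = 2 × 5.447² = 2 × 29.67 = 59.3.
Round up to the next whole participant.

n = 60 per group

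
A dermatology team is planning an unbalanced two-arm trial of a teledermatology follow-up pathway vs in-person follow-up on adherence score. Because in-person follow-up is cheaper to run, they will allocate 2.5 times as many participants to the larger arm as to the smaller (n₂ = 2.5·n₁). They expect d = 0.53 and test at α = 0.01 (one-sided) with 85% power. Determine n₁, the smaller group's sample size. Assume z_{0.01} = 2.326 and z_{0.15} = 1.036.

With allocation ratio k = n₂/n₁ = 2.5, Var(x̄₁−x̄₂) = σ²(1/n₁ + 1/(k·n₁)) = σ²·(k+1)/(k·n₁).
So n₁ = (1 + 1/k)·((z_{α} + z_β)/d)² = 1.400 × (3.362/0.53)².
n₁ = 1.400 × 40.24 = 56.3.
Round up: n₁ = 57, giving n₂ = ⌈2.5 × 57⌉ = ⌈142.5⌉ = 143.

n₁ = 57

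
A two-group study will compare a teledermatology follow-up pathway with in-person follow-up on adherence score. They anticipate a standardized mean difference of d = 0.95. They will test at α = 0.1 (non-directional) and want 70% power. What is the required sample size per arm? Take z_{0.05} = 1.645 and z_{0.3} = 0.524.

For two independent groups with equal n: n = 2·((z_{α/2} + z_β) / d)².
z_{α/2} + z_β = 1.645 + 0.524 = 2.169.
n = 2 × (2.169 / 0.95)² = 2 × 2.283² = 2 × 5.21 = 10.4.
Round up to the next whole participant.

n = 11 per group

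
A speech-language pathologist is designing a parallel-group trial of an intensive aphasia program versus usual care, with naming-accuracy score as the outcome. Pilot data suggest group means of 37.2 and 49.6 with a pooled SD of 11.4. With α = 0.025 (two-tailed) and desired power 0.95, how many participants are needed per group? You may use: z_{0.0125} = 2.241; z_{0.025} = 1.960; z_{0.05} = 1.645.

Cohen's d = |M₁ − M₂| / SD_pooled = |37.2 − 49.6| / 11.4 = 12.4 / 11.4 = 1.088.
For two independent groups with equal n: n = 2·((z_{α/2} + z_β) / d)².
z_{α/2} + z_β = 2.241 + 1.645 = 3.886.
n = 2 × (3.886 / 1.088)² = 2 × 3.572² = 2 × 12.76 = 25.5.
Round up to the next whole participant.

n = 26 per group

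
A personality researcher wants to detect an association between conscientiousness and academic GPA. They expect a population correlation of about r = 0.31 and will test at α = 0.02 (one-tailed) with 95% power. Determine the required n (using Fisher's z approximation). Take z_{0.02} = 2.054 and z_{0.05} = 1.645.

n = 137

Fisher's z: C = ½·ln((1+r)/(1−r)) = ½·ln(1.8986) = 0.3205.
n = ((z_{α} + z_β)/C)² + 3.
(2.054 + 1.645) / 0.3205 = 3.699 / 0.3205 = 11.541.
n = 11.541² + 3 = 133.20 + 3 = 136.2.
Round up.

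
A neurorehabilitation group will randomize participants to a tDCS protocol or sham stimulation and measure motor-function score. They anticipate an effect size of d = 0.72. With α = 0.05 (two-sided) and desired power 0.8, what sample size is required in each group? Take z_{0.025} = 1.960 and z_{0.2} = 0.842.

n = 31 per group

For two independent groups with equal n: n = 2·((z_{α/2} + z_β) / d)².
z_{α/2} + z_β = 1.960 + 0.842 = 2.802.
n = 2 × (2.802 / 0.72)² = 2 × 3.892² = 2 × 15.15 = 30.3.
Round up to the next whole participant.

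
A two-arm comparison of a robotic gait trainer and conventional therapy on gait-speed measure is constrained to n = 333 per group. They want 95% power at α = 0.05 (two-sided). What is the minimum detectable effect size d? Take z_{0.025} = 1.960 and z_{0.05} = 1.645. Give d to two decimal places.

d_min ≈ 0.28

For two independent groups of n = 333 each: d_min = (z_{α/2} + z_β)·√(2/n).
z-sum = 1.960 + 1.645 = 3.605.
d_min = 3.605 × √(2/333) = 3.605 × 0.0775 = 0.279.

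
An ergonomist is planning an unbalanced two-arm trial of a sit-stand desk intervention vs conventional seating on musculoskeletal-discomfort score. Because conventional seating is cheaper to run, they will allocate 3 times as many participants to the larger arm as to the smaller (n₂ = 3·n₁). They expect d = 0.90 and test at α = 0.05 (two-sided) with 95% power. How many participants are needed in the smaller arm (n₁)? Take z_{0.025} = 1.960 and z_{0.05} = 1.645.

With allocation ratio k = n₂/n₁ = 3, Var(x̄₁−x̄₂) = σ²(1/n₁ + 1/(k·n₁)) = σ²·(k+1)/(k·n₁).
So n₁ = (1 + 1/k)·((z_{α/2} + z_β)/d)² = 1.333 × (3.605/0.90)².
n₁ = 1.333 × 16.04 = 21.4.
Round up: n₁ = 22, giving n₂ = 3 × 22 = 66.

n₁ = 22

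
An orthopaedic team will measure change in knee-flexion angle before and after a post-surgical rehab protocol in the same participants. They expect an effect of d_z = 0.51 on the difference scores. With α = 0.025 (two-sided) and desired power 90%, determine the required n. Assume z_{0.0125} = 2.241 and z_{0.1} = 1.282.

For a paired (one-sample on differences) test: n = ((z_{α/2} + z_β) / d)².
z_{α/2} + z_β = 2.241 + 1.282 = 3.523.
n = (3.523 / 0.51)² = 6.908² = 47.72.
Round up.

n = 48 pairs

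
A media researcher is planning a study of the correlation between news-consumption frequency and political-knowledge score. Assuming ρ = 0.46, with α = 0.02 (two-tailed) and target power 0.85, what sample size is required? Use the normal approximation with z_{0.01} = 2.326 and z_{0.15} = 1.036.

n = 49

Fisher's z: C = ½·ln((1+r)/(1−r)) = ½·ln(2.7037) = 0.4973.
n = ((z_{α/2} + z_β)/C)² + 3.
(2.326 + 1.036) / 0.4973 = 3.362 / 0.4973 = 6.761.
n = 6.761² + 3 = 45.70 + 3 = 48.7.
Round up.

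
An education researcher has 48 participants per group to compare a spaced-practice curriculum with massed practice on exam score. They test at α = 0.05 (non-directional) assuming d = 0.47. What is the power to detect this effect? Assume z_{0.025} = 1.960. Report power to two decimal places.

power ≈ 0.63

For two equal groups, power = Φ(d·√(n/2) − z_{α/2}).
d·√(n/2) = 0.47 × √(48/2) = 0.47 × 4.899 = 2.303.
z_β = 2.303 − 1.960 = 0.343.
Power = Φ(0.343) = 0.634.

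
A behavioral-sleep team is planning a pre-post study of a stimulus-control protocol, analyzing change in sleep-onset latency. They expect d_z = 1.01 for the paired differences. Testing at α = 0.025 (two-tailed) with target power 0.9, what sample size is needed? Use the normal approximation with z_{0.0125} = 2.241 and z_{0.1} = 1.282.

n = 13 pairs

For a paired (one-sample on differences) test: n = ((z_{α/2} + z_β) / d)².
z_{α/2} + z_β = 2.241 + 1.282 = 3.523.
n = (3.523 / 1.01)² = 3.488² = 12.17.
Round up.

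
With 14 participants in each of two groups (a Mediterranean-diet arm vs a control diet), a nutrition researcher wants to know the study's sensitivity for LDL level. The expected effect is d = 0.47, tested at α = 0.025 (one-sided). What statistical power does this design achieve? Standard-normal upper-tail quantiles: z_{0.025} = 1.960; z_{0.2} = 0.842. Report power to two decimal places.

For two equal groups, power = Φ(d·√(n/2) − z_{α}).
d·√(n/2) = 0.47 × √(14/2) = 0.47 × 2.646 = 1.244.
z_β = 1.244 − 1.960 = -0.716.
Power = Φ(-0.716) = 0.237.

power ≈ 0.24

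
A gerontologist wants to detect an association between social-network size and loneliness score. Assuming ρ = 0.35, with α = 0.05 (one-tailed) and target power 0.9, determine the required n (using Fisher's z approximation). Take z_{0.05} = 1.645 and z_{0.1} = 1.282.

Fisher's z: C = ½·ln((1+r)/(1−r)) = ½·ln(2.0769) = 0.3654.
n = ((z_{α} + z_β)/C)² + 3.
(1.645 + 1.282) / 0.3654 = 2.927 / 0.3654 = 8.010.
n = 8.010² + 3 = 64.17 + 3 = 67.2.
Round up.

n = 68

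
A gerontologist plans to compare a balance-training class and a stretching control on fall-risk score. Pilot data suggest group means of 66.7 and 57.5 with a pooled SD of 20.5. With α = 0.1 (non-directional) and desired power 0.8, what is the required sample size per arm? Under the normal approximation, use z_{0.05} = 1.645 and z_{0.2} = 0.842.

Cohen's d = |M₁ − M₂| / SD_pooled = |66.7 − 57.5| / 20.5 = 9.2 / 20.5 = 0.449.
For two independent groups with equal n: n = 2·((z_{α/2} + z_β) / d)².
z_{α/2} + z_β = 1.645 + 0.842 = 2.487.
n = 2 × (2.487 / 0.449)² = 2 × 5.539² = 2 × 30.68 = 61.4.
Round up to the next whole participant.

n = 62 per group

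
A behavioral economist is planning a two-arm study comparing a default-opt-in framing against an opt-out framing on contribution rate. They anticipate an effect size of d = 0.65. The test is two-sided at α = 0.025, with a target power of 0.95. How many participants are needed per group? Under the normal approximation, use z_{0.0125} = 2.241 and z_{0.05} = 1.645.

n = 72 per group

For two independent groups with equal n: n = 2·((z_{α/2} + z_β) / d)².
z_{α/2} + z_β = 2.241 + 1.645 = 3.886.
n = 2 × (3.886 / 0.65)² = 2 × 5.978² = 2 × 35.74 = 71.5.
Round up to the next whole participant.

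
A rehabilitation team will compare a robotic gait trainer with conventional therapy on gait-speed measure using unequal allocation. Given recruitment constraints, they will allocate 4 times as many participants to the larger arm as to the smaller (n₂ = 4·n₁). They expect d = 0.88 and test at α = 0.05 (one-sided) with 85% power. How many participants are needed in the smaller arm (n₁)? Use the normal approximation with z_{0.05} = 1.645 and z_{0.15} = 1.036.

With allocation ratio k = n₂/n₁ = 4, Var(x̄₁−x̄₂) = σ²(1/n₁ + 1/(k·n₁)) = σ²·(k+1)/(k·n₁).
So n₁ = (1 + 1/k)·((z_{α} + z_β)/d)² = 1.250 × (2.681/0.88)².
n₁ = 1.250 × 9.28 = 11.6.
Round up: n₁ = 12, giving n₂ = 4 × 12 = 48.

n₁ = 12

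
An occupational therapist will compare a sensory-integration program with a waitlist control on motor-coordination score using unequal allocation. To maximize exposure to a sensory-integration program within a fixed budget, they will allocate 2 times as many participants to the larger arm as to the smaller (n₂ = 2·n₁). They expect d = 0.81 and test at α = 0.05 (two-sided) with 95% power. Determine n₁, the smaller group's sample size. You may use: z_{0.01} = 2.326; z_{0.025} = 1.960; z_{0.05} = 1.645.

n₁ = 30

With allocation ratio k = n₂/n₁ = 2, Var(x̄₁−x̄₂) = σ²(1/n₁ + 1/(k·n₁)) = σ²·(k+1)/(k·n₁).
So n₁ = (1 + 1/k)·((z_{α/2} + z_β)/d)² = 1.500 × (3.605/0.81)².
n₁ = 1.500 × 19.81 = 29.7.
Round up: n₁ = 30, giving n₂ = 2 × 30 = 60.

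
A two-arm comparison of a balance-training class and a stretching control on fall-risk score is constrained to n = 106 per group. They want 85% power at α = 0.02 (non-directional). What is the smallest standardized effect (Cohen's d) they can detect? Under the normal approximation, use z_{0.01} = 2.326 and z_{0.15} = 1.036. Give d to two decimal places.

For two independent groups of n = 106 each: d_min = (z_{α/2} + z_β)·√(2/n).
z-sum = 2.326 + 1.036 = 3.362.
d_min = 3.362 × √(2/106) = 3.362 × 0.1374 = 0.462.

d_min ≈ 0.46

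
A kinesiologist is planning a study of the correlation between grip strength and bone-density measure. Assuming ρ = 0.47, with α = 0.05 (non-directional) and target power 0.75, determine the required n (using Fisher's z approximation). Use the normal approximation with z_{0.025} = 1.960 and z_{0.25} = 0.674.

Fisher's z: C = ½·ln((1+r)/(1−r)) = ½·ln(2.7736) = 0.5101.
n = ((z_{α/2} + z_β)/C)² + 3.
(1.960 + 0.674) / 0.5101 = 2.634 / 0.5101 = 5.164.
n = 5.164² + 3 = 26.66 + 3 = 29.7.
Round up.

n = 30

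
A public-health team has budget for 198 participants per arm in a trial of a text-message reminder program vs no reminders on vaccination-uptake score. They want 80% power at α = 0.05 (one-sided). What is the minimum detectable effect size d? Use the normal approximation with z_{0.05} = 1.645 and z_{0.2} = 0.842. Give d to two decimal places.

For two independent groups of n = 198 each: d_min = (z_{α} + z_β)·√(2/n).
z-sum = 1.645 + 0.842 = 2.487.
d_min = 2.487 × √(2/198) = 2.487 × 0.1005 = 0.250.

d_min ≈ 0.25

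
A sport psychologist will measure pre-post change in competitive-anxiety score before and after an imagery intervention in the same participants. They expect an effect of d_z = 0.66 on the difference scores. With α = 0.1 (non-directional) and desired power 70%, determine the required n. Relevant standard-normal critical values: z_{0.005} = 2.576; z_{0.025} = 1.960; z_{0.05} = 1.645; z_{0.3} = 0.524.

For a paired (one-sample on differences) test: n = ((z_{α/2} + z_β) / d)².
z_{α/2} + z_β = 1.645 + 0.524 = 2.169.
n = (2.169 / 0.66)² = 3.286² = 10.80.
Round up.

n = 11 pairs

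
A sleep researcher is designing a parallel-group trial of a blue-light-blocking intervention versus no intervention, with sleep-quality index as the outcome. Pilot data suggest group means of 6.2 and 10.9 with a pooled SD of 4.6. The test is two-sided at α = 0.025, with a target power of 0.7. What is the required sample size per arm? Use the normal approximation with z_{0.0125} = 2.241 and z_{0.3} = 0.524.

n = 15 per group

Cohen's d = |M₁ − M₂| / SD_pooled = |6.2 − 10.9| / 4.6 = 4.7 / 4.6 = 1.022.
For two independent groups with equal n: n = 2·((z_{α/2} + z_β) / d)².
z_{α/2} + z_β = 2.241 + 0.524 = 2.765.
n = 2 × (2.765 / 1.022)² = 2 × 2.705² = 2 × 7.32 = 14.6.
Round up to the next whole participant.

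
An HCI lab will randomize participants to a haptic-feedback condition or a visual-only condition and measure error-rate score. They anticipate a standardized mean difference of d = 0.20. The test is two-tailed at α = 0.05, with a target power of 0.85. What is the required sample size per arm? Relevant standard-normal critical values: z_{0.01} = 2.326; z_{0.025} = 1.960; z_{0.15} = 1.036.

n = 449 per group

For two independent groups with equal n: n = 2·((z_{α/2} + z_β) / d)².
z_{α/2} + z_β = 1.960 + 1.036 = 2.996.
n = 2 × (2.996 / 0.20)² = 2 × 14.980² = 2 × 224.40 = 448.8.
Round up to the next whole participant.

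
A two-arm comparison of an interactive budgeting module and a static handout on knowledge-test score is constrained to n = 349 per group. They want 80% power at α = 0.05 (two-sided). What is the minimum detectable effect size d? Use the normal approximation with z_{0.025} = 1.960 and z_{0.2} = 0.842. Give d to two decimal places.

d_min ≈ 0.21

For two independent groups of n = 349 each: d_min = (z_{α/2} + z_β)·√(2/n).
z-sum = 1.960 + 0.842 = 2.802.
d_min = 2.802 × √(2/349) = 2.802 × 0.0757 = 0.212.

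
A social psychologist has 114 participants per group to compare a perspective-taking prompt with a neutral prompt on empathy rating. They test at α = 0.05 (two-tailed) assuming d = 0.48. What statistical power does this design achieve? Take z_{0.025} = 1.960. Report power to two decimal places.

power ≈ 0.95

For two equal groups, power = Φ(d·√(n/2) − z_{α/2}).
d·√(n/2) = 0.48 × √(114/2) = 0.48 × 7.550 = 3.624.
z_β = 3.624 − 1.960 = 1.664.
Power = Φ(1.664) = 0.952.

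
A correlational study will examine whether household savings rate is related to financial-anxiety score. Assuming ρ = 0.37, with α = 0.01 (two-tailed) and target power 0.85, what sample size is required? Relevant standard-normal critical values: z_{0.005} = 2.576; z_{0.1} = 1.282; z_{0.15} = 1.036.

n = 90

Fisher's z: C = ½·ln((1+r)/(1−r)) = ½·ln(2.1746) = 0.3884.
n = ((z_{α/2} + z_β)/C)² + 3.
(2.576 + 1.036) / 0.3884 = 3.612 / 0.3884 = 9.300.
n = 9.300² + 3 = 86.48 + 3 = 89.5.
Round up.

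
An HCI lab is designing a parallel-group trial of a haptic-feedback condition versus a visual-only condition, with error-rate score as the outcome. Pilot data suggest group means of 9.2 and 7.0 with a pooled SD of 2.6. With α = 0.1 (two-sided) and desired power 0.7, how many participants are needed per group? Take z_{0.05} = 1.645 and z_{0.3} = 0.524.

Cohen's d = |M₁ − M₂| / SD_pooled = |9.2 − 7.0| / 2.6 = 2.2 / 2.6 = 0.846.
For two independent groups with equal n: n = 2·((z_{α/2} + z_β) / d)².
z_{α/2} + z_β = 1.645 + 0.524 = 2.169.
n = 2 × (2.169 / 0.846)² = 2 × 2.564² = 2 × 6.57 = 13.1.
Round up to the next whole participant.

n = 14 per group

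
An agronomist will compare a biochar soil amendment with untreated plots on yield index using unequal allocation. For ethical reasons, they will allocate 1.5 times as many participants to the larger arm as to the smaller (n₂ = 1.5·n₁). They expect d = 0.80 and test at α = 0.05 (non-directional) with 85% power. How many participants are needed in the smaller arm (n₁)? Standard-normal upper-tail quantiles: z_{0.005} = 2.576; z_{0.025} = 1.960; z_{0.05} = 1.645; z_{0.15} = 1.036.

n₁ = 24

With allocation ratio k = n₂/n₁ = 1.5, Var(x̄₁−x̄₂) = σ²(1/n₁ + 1/(k·n₁)) = σ²·(k+1)/(k·n₁).
So n₁ = (1 + 1/k)·((z_{α/2} + z_β)/d)² = 1.667 × (2.996/0.80)².
n₁ = 1.667 × 14.03 = 23.4.
Round up: n₁ = 24, giving n₂ = 1.5 × 24 = 36.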